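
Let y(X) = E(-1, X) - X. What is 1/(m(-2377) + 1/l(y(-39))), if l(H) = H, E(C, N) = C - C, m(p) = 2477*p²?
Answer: 39/545819411788 ≈ 7.1452e-11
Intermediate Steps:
E(C, N) = 0
y(X) = -X (y(X) = 0 - X = -X)
1/(m(-2377) + 1/l(y(-39))) = 1/(2477*(-2377)² + 1/(-1*(-39))) = 1/(2477*5650129 + 1/39) = 1/(13995369533 + 1/39) = 1/(545819411788/39) = 39/545819411788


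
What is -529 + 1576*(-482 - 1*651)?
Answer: -1786137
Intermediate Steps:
-529 + 1576*(-482 - 1*651) = -529 + 1576*(-482 - 651) = -529 + 1576*(-1133) = -529 - 1785608 = -1786137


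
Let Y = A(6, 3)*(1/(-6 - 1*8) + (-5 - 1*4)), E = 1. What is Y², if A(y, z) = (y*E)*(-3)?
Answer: 1306449/49 ≈ 26662.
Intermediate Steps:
A(y, z) = -3*y (A(y, z) = (y*1)*(-3) = y*(-3) = -3*y)
Y = 1143/7 (Y = (-3*6)*(1/(-6 - 1*8) + (-5 - 1*4)) = -18*(1/(-6 - 8) + (-5 - 4)) = -18*(1/(-14) - 9) = -18*(-1/14 - 9) = -18*(-127/14) = 1143/7 ≈ 163.29)
Y² = (1143/7)² = 1306449/49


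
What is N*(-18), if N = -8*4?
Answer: 576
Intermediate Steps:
N = -32
N*(-18) = -32*(-18) = 576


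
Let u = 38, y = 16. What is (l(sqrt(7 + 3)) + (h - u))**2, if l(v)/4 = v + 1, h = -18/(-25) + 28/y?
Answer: 11541409/10000 - 6306*sqrt(10)/25 ≈ 356.49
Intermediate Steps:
h = 247/100 (h = -18/(-25) + 28/16 = -18*(-1/25) + 28*(1/16) = 18/25 + 7/4 = 247/100 ≈ 2.4700)
l(v) = 4 + 4*v (l(v) = 4*(v + 1) = 4*(1 + v) = 4 + 4*v)
(l(sqrt(7 + 3)) + (h - u))**2 = ((4 + 4*sqrt(7 + 3)) + (247/100 - 1*38))**2 = ((4 + 4*sqrt(10)) + (247/100 - 38))**2 = ((4 + 4*sqrt(10)) - 3553/100)**2 = (-3153/100 + 4*sqrt(10))**2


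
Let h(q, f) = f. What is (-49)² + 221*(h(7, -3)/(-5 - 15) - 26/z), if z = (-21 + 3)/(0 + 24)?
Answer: 605729/60 ≈ 10095.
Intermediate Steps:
z = -¾ (z = -18/24 = -18*1/24 = -¾ ≈ -0.75000)
(-49)² + 221*(h(7, -3)/(-5 - 15) - 26/z) = (-49)² + 221*(-3/(-5 - 15) - 26/(-¾)) = 2401 + 221*(-3/(-20) - 26*(-4/3)) = 2401 + 221*(-3*(-1/20) + 104/3) = 2401 + 221*(3/20 + 104/3) = 2401 + 221*(2089/60) = 2401 + 461669/60 = 605729/60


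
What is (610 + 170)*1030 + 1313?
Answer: 804713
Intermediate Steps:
(610 + 170)*1030 + 1313 = 780*1030 + 1313 = 803400 + 1313 = 804713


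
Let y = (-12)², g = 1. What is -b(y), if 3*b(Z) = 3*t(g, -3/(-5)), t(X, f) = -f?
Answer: ⅗ ≈ 0.60000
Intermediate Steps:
y = 144
b(Z) = -⅗ (b(Z) = (3*(-(-3)/(-5)))/3 = (3*(-(-3)*(-1)/5))/3 = (3*(-1*⅗))/3 = (3*(-⅗))/3 = (⅓)*(-9/5) = -⅗)
-b(y) = -1*(-⅗) = ⅗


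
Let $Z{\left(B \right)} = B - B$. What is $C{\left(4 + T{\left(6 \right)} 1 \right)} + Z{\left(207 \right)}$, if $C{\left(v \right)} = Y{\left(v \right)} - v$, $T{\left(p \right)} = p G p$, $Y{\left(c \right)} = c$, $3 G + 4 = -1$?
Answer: $0$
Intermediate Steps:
$G = - \frac{5}{3}$ ($G = - \frac{4}{3} + \frac{1}{3} \left(-1\right) = - \frac{4}{3} - \frac{1}{3} = - \frac{5}{3} \approx -1.6667$)
$T{\left(p \right)} = - \frac{5 p^{2}}{3}$ ($T{\left(p \right)} = p \left(- \frac{5}{3}\right) p = - \frac{5 p}{3} p = - \frac{5 p^{2}}{3}$)
$C{\left(v \right)} = 0$ ($C{\left(v \right)} = v - v = 0$)
$Z{\left(B \right)} = 0$
$C{\left(4 + T{\left(6 \right)} 1 \right)} + Z{\left(207 \right)} = 0 + 0 = 0$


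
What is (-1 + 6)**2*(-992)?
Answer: -24800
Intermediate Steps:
(-1 + 6)**2*(-992) = 5**2*(-992) = 25*(-992) = -24800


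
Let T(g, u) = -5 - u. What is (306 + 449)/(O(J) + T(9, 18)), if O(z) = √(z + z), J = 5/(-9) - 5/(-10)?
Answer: -156285/4762 - 2265*I/4762 ≈ -32.819 - 0.47564*I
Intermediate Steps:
J = -1/18 (J = 5*(-⅑) - 5*(-⅒) = -5/9 + ½ = -1/18 ≈ -0.055556)
O(z) = √2*√z (O(z) = √(2*z) = √2*√z)
(306 + 449)/(O(J) + T(9, 18)) = (306 + 449)/(√2*√(-1/18) + (-5 - 1*18)) = 755/(√2*(I*√2/6) + (-5 - 18)) = 755/(I/3 - 23) = 755/(-23 + I/3) = 755*(9*(-23 - I/3)/4762) = 6795*(-23 - I/3)/4762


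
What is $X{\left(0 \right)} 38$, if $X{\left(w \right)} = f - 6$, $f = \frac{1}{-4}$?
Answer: $- \frac{475}{2} \approx -237.5$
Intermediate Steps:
$f = - \frac{1}{4} \approx -0.25$
$X{\left(w \right)} = - \frac{25}{4}$ ($X{\left(w \right)} = - \frac{1}{4} - 6 = - \frac{25}{4}$)
$X{\left(0 \right)} 38 = \left(- \frac{25}{4}\right) 38 = - \frac{475}{2}$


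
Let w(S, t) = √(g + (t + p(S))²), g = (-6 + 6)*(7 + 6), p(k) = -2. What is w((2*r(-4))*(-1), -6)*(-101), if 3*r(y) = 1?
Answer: -808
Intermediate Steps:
g = 0 (g = 0*13 = 0)
r(y) = ⅓ (r(y) = (⅓)*1 = ⅓)
w(S, t) = √((-2 + t)²) (w(S, t) = √(0 + (t - 2)²) = √(0 + (-2 + t)²) = √((-2 + t)²))
w((2*r(-4))*(-1), -6)*(-101) = √((-2 - 6)²)*(-101) = √((-8)²)*(-101) = √64*(-101) = 8*(-101) = -808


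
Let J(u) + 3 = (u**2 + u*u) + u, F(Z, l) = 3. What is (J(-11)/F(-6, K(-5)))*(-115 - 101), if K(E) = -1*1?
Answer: -16416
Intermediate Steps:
K(E) = -1
J(u) = -3 + u + 2*u**2 (J(u) = -3 + ((u**2 + u*u) + u) = -3 + ((u**2 + u**2) + u) = -3 + (2*u**2 + u) = -3 + (u + 2*u**2) = -3 + u + 2*u**2)
(J(-11)/F(-6, K(-5)))*(-115 - 101) = ((-3 - 11 + 2*(-11)**2)/3)*(-115 - 101) = ((-3 - 11 + 2*121)*(1/3))*(-216) = ((-3 - 11 + 242)*(1/3))*(-216) = (228*(1/3))*(-216) = 76*(-216) = -16416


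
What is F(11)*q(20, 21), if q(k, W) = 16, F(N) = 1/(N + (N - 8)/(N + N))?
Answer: 352/245 ≈ 1.4367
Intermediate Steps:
F(N) = 1/(N + (-8 + N)/(2*N)) (F(N) = 1/(N + (-8 + N)/((2*N))) = 1/(N + (-8 + N)*(1/(2*N))) = 1/(N + (-8 + N)/(2*N)))
F(11)*q(20, 21) = (2*11/(-8 + 11 + 2*11²))*16 = (2*11/(-8 + 11 + 2*121))*16 = (2*11/(-8 + 11 + 242))*16 = (2*11/245)*16 = (2*11*(1/245))*16 = (22/245)*16 = 352/245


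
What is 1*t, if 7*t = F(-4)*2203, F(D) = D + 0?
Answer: -8812/7 ≈ -1258.9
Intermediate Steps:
F(D) = D
t = -8812/7 (t = (-4*2203)/7 = (⅐)*(-8812) = -8812/7 ≈ -1258.9)
1*t = 1*(-8812/7) = -8812/7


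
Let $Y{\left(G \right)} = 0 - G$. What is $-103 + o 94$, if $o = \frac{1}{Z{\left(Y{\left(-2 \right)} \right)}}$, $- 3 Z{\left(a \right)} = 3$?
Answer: $-197$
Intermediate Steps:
$Y{\left(G \right)} = - G$
$Z{\left(a \right)} = -1$ ($Z{\left(a \right)} = \left(- \frac{1}{3}\right) 3 = -1$)
$o = -1$ ($o = \frac{1}{-1} = -1$)
$-103 + o 94 = -103 - 94 = -197$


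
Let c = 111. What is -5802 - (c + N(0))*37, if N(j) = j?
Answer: -9909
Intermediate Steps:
-5802 - (c + N(0))*37 = -5802 - (111 + 0)*37 = -5802 - 111*37 = -5802 - 1*4107 = -5802 - 4107 = -9909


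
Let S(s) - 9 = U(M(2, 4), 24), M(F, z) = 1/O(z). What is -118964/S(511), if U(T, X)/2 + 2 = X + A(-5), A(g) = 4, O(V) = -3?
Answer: -118964/61 ≈ -1950.2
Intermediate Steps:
M(F, z) = -1/3 (M(F, z) = 1/(-3) = -1/3)
U(T, X) = 4 + 2*X (U(T, X) = -4 + 2*(X + 4) = -4 + 2*(4 + X) = -4 + (8 + 2*X) = 4 + 2*X)
S(s) = 61 (S(s) = 9 + (4 + 2*24) = 9 + (4 + 48) = 9 + 52 = 61)
-118964/S(511) = -118964/61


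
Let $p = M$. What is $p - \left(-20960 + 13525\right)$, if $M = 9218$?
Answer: $16653$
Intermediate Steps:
$p = 9218$
$p - \left(-20960 + 13525\right) = 9218 - \left(-20960 + 13525\right) = 9218 - -7435 = 9218 + 7435 = 16653$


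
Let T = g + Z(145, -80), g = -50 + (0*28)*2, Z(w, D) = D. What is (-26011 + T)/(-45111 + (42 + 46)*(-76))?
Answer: 26141/51799 ≈ 0.50466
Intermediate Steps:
g = -50 (g = -50 + 0*2 = -50 + 0 = -50)
T = -130 (T = -50 - 80 = -130)
(-26011 + T)/(-45111 + (42 + 46)*(-76)) = (-26011 - 130)/(-45111 + (42 + 46)*(-76)) = -26141/(-45111 + 88*(-76)) = -26141/(-45111 - 6688) = -26141/(-51799) = -26141*(-1/51799) = 26141/51799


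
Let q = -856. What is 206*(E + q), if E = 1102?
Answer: 50676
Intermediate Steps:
206*(E + q) = 206*(1102 - 856) = 206*246 = 50676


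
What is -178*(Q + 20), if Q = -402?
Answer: 67996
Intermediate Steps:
-178*(Q + 20) = -178*(-402 + 20) = -178*(-382) = 67996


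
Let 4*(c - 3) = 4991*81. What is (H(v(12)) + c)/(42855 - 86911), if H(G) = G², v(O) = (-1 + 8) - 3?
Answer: -404347/176224 ≈ -2.2945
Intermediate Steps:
c = 404283/4 (c = 3 + (4991*81)/4 = 3 + (¼)*404271 = 3 + 404271/4 = 404283/4 ≈ 1.0107e+5)
v(O) = 4 (v(O) = 7 - 3 = 4)
(H(v(12)) + c)/(42855 - 86911) = (4² + 404283/4)/(42855 - 86911) = (16 + 404283/4)/(-44056) = (404347/4)*(-1/44056) = -404347/176224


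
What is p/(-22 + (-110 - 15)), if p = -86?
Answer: 86/147 ≈ 0.58503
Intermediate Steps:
p/(-22 + (-110 - 15)) = -86/(-22 + (-110 - 15)) = -86/(-22 - 125) = -86/(-147) = -1/147*(-86) = 86/147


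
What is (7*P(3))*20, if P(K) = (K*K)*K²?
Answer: 11340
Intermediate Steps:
P(K) = K⁴ (P(K) = K²*K² = K⁴)
(7*P(3))*20 = (7*3⁴)*20 = (7*81)*20 = 567*20 = 11340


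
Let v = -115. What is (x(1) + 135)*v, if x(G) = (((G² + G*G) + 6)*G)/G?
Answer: -16445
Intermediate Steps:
x(G) = 6 + 2*G² (x(G) = (((G² + G²) + 6)*G)/G = ((2*G² + 6)*G)/G = ((6 + 2*G²)*G)/G = (G*(6 + 2*G²))/G = 6 + 2*G²)
(x(1) + 135)*v = ((6 + 2*1²) + 135)*(-115) = ((6 + 2*1) + 135)*(-115) = ((6 + 2) + 135)*(-115) = (8 + 135)*(-115) = 143*(-115) = -16445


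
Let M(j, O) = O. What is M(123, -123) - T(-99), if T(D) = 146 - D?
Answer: -368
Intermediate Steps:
M(123, -123) - T(-99) = -123 - (146 - 1*(-99)) = -123 - (146 + 99) = -123 - 1*245 = -123 - 245 = -368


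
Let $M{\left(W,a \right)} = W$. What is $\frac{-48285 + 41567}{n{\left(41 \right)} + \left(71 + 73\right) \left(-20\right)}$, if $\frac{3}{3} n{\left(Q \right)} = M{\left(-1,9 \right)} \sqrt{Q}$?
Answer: $\frac{19347840}{8294359} - \frac{6718 \sqrt{41}}{8294359} \approx 2.3275$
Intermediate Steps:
$n{\left(Q \right)} = - \sqrt{Q}$
$\frac{-48285 + 41567}{n{\left(41 \right)} + \left(71 + 73\right) \left(-20\right)} = \frac{-48285 + 41567}{- \sqrt{41} + \left(71 + 73\right) \left(-20\right)} = - \frac{6718}{- \sqrt{41} + 144 \left(-20\right)} = - \frac{6718}{- \sqrt{41} - 2880} = - \frac{6718}{-2880 - \sqrt{41}}$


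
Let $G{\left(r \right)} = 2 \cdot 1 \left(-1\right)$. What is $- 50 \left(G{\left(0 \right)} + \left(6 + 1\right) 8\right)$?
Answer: $-2700$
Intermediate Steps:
$G{\left(r \right)} = -2$ ($G{\left(r \right)} = 2 \left(-1\right) = -2$)
$- 50 \left(G{\left(0 \right)} + \left(6 + 1\right) 8\right) = - 50 \left(-2 + \left(6 + 1\right) 8\right) = - 50 \left(-2 + 7 \cdot 8\right) = - 50 \left(-2 + 56\right) = \left(-50\right) 54 = -2700$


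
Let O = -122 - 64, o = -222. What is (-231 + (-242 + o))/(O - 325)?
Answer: 695/511 ≈ 1.3601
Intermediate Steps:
O = -186
(-231 + (-242 + o))/(O - 325) = (-231 + (-242 - 222))/(-186 - 325) = (-231 - 464)/(-511) = -695*(-1/511) = 695/511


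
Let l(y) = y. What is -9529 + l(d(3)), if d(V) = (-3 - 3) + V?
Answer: -9532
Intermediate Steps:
d(V) = -6 + V
-9529 + l(d(3)) = -9529 + (-6 + 3) = -9529 - 3 = -9532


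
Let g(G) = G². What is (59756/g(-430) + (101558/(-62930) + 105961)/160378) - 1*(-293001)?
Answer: 13863506514212591/47315401525 ≈ 2.9300e+5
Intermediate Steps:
(59756/g(-430) + (101558/(-62930) + 105961)/160378) - 1*(-293001) = (59756/((-430)²) + (101558/(-62930) + 105961)/160378) - 1*(-293001) = (59756/184900 + (101558*(-1/62930) + 105961)*(1/160378)) + 293001 = (59756*(1/184900) + (-1751/1085 + 105961)*(1/160378)) + 293001 = (14939/46225 + (114965934/1085)*(1/160378)) + 293001 = (14939/46225 + 3381351/5117945) + 293001 = 46551986066/47315401525 + 293001 = 13863506514212591/47315401525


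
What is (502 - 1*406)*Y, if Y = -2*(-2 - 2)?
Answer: 768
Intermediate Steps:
Y = 8 (Y = -2*(-4) = 8)
(502 - 1*406)*Y = (502 - 1*406)*8 = (502 - 406)*8 = 96*8 = 768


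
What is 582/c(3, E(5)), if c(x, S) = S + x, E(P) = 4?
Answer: 582/7 ≈ 83.143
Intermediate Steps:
582/c(3, E(5)) = 582/(4 + 3) = 582/7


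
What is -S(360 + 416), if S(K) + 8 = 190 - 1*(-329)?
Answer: -511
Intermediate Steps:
S(K) = 511 (S(K) = -8 + (190 - 1*(-329)) = -8 + (190 + 329) = -8 + 519 = 511)
-S(360 + 416) = -1*511 = -511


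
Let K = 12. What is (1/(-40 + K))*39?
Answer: -39/28 ≈ -1.3929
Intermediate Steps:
(1/(-40 + K))*39 = (1/(-40 + 12))*39 = (1/(-28))*39 = (1*(-1/28))*39 = -1/28*39 = -39/28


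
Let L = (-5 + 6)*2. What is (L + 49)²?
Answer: 2601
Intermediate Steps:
L = 2 (L = 1*2 = 2)
(L + 49)² = (2 + 49)² = 51² = 2601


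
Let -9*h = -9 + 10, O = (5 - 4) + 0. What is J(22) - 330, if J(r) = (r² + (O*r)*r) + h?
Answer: 5741/9 ≈ 637.89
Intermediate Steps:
O = 1 (O = 1 + 0 = 1)
h = -⅑ (h = -(-9 + 10)/9 = -⅑*1 = -⅑ ≈ -0.11111)
J(r) = -⅑ + 2*r² (J(r) = (r² + (1*r)*r) - ⅑ = (r² + r*r) - ⅑ = (r² + r²) - ⅑ = 2*r² - ⅑ = -⅑ + 2*r²)
J(22) - 330 = (-⅑ + 2*22²) - 330 = (-⅑ + 2*484) - 330 = (-⅑ + 968) - 330 = 8711/9 - 330 = 5741/9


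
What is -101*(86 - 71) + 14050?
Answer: 12535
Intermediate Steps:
-101*(86 - 71) + 14050 = -101*15 + 14050 = -1515 + 14050 = 12535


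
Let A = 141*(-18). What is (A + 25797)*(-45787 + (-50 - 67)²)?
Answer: -746567382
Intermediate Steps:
A = -2538
(A + 25797)*(-45787 + (-50 - 67)²) = (-2538 + 25797)*(-45787 + (-50 - 67)²) = 23259*(-45787 + (-117)²) = 23259*(-45787 + 13689) = 23259*(-32098) = -746567382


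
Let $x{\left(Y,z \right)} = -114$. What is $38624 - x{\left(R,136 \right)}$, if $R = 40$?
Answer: $38738$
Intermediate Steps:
$38624 - x{\left(R,136 \right)} = 38624 - -114 = 38624 + 114 = 38738$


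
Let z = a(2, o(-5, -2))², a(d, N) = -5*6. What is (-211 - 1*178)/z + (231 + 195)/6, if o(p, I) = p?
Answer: 63511/900 ≈ 70.568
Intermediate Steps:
a(d, N) = -30
z = 900 (z = (-30)² = 900)
(-211 - 1*178)/z + (231 + 195)/6 = (-211 - 1*178)/900 + (231 + 195)/6 = (-211 - 178)*(1/900) + 426*(⅙) = -389*1/900 + 71 = -389/900 + 71 = 63511/900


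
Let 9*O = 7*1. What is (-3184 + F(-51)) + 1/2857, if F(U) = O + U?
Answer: -83161547/25713 ≈ -3234.2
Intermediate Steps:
O = 7/9 (O = (7*1)/9 = (⅑)*7 = 7/9 ≈ 0.77778)
F(U) = 7/9 + U
(-3184 + F(-51)) + 1/2857 = (-3184 + (7/9 - 51)) + 1/2857 = (-3184 - 452/9) + 1/2857 = -29108/9 + 1/2857 = -83161547/25713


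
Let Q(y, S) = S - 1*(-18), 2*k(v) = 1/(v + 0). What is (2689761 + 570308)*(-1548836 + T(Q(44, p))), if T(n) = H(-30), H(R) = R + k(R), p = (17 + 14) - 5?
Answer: -302964605165309/60 ≈ -5.0494e+12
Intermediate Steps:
p = 26 (p = 31 - 5 = 26)
k(v) = 1/(2*v) (k(v) = 1/(2*(v + 0)) = 1/(2*v))
Q(y, S) = 18 + S (Q(y, S) = S + 18 = 18 + S)
H(R) = R + 1/(2*R)
T(n) = -1801/60 (T(n) = -30 + (½)/(-30) = -30 + (½)*(-1/30) = -30 - 1/60 = -1801/60)
(2689761 + 570308)*(-1548836 + T(Q(44, p))) = (2689761 + 570308)*(-1548836 - 1801/60) = 3260069*(-92931961/60) = -302964605165309/60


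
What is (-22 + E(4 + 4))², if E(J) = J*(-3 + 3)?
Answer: 484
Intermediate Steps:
E(J) = 0 (E(J) = J*0 = 0)
(-22 + E(4 + 4))² = (-22 + 0)² = (-22)² = 484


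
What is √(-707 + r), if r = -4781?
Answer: 28*I*√7 ≈ 74.081*I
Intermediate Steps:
√(-707 + r) = √(-707 - 4781) = √(-5488) = 28*I*√7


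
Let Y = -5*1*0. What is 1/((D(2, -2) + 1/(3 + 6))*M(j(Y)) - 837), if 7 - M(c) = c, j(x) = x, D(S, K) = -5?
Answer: -9/7841 ≈ -0.0011478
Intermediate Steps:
Y = 0 (Y = -5*0 = 0)
M(c) = 7 - c
1/((D(2, -2) + 1/(3 + 6))*M(j(Y)) - 837) = 1/((-5 + 1/(3 + 6))*(7 - 1*0) - 837) = 1/((-5 + 1/9)*(7 + 0) - 837) = 1/((-5 + 1/9)*7 - 837) = 1/(-44/9*7 - 837) = 1/(-308/9 - 837) = 1/(-7841/9) = -9/7841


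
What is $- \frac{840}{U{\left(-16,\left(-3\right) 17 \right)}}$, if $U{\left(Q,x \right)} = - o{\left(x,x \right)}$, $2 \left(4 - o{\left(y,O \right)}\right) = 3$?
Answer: $336$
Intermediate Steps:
$o{\left(y,O \right)} = \frac{5}{2}$ ($o{\left(y,O \right)} = 4 - \frac{3}{2} = \frac{5}{2}$)
$U{\left(Q,x \right)} = - \frac{5}{2}$ ($U{\left(Q,x \right)} = \left(-1\right) \frac{5}{2} = - \frac{5}{2}$)
$- \frac{840}{U{\left(-16,\left(-3\right) 17 \right)}} = - \frac{840}{- \frac{5}{2}} = \left(-840\right) \left(- \frac{2}{5}\right) = 336$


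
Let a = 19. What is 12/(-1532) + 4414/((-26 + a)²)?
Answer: 1690415/18767 ≈ 90.074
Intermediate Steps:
12/(-1532) + 4414/((-26 + a)²) = 12/(-1532) + 4414/((-26 + 19)²) = 12*(-1/1532) + 4414/((-7)²) = -3/383 + 4414/49 = 1690415/18767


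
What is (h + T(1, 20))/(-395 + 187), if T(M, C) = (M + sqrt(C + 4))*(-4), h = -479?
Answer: 483/208 + sqrt(6)/26 ≈ 2.4163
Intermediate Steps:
T(M, C) = -4*M - 4*sqrt(4 + C) (T(M, C) = (M + sqrt(4 + C))*(-4) = -4*M - 4*sqrt(4 + C))
(h + T(1, 20))/(-395 + 187) = (-479 + (-4*1 - 4*sqrt(4 + 20)))/(-395 + 187) = (-479 + (-4 - 8*sqrt(6)))/(-208) = (-479 + (-4 - 8*sqrt(6)))*(-1/208) = (-483 - 8*sqrt(6))*(-1/208) = 483/208 + sqrt(6)/26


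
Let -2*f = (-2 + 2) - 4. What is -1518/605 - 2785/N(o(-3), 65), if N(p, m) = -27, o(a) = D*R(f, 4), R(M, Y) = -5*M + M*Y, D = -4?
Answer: 149449/1485 ≈ 100.64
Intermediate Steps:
f = 2 (f = -((-2 + 2) - 4)/2 = -(0 - 4)/2 = -½*(-4) = 2)
o(a) = 8 (o(a) = -8*(-5 + 4) = -8*(-1) = -4*(-2) = 8)
-1518/605 - 2785/N(o(-3), 65) = -1518/605 - 2785/(-27) = -1518*1/605 - 2785*(-1/27) = -138/55 + 2785/27 = 149449/1485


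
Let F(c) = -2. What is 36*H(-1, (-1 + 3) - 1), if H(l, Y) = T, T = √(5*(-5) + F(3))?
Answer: 108*I*√3 ≈ 187.06*I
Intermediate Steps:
T = 3*I*√3 (T = √(5*(-5) - 2) = √(-25 - 2) = √(-27) = 3*I*√3 ≈ 5.1962*I)
H(l, Y) = 3*I*√3
36*H(-1, (-1 + 3) - 1) = 36*(3*I*√3) = 108*I*√3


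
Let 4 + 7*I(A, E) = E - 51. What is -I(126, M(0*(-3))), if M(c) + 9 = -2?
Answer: 66/7 ≈ 9.4286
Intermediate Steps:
M(c) = -11 (M(c) = -9 - 2 = -11)
I(A, E) = -55/7 + E/7 (I(A, E) = -4/7 + (E - 51)/7 = -4/7 + (-51 + E)/7 = -4/7 + (-51/7 + E/7) = -55/7 + E/7)
-I(126, M(0*(-3))) = -(-55/7 + (1/7)*(-11)) = -(-55/7 - 11/7) = -1*(-66/7) = 66/7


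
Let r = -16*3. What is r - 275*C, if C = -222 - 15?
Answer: 65127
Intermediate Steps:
r = -48
C = -237
r - 275*C = -48 - 275*(-237) = -48 + 65175 = 65127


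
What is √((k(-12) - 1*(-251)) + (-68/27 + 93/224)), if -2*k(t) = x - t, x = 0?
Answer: √61699638/504 ≈ 15.585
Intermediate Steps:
k(t) = t/2 (k(t) = -(0 - t)/2 = -(-1)*t/2 = t/2)
√((k(-12) - 1*(-251)) + (-68/27 + 93/224)) = √(((½)*(-12) - 1*(-251)) + (-68/27 + 93/224)) = √((-6 + 251) + (-68*1/27 + 93*(1/224))) = √(245 + (-68/27 + 93/224)) = √(245 - 12721/6048) = √(1469039/6048) = √61699638/504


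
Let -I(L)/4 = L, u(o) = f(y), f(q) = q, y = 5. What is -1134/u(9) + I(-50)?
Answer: -134/5 ≈ -26.800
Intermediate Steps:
u(o) = 5
I(L) = -4*L
-1134/u(9) + I(-50) = -1134/5 - 4*(-50) = -1134/5 + 200 = -134/5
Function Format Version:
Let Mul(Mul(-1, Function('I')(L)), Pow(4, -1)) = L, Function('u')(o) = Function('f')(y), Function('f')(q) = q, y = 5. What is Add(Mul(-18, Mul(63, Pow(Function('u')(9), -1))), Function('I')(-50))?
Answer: Rational(-134, 5) ≈ -26.800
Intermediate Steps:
Function('u')(o) = 5
Function('I')(L) = Mul(-4, L)
Add(Mul(-18, Mul(63, Pow(Function('u')(9), -1))), Function('I')(-50)) = Add(Mul(-18, Mul(63, Pow(5, -1))), Mul(-4, -50)) = Add(Mul(-18, Mul(63, Rational(1, 5))), 200) = Add(Mul(-18, Rational(63, 5)), 200) = Add(Rational(-1134, 5), 200) = Rational(-134, 5)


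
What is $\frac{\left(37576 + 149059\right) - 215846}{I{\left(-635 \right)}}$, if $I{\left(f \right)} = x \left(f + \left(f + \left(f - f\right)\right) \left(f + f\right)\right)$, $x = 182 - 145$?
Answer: $- \frac{9737}{9938385} \approx -0.00097974$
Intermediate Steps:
$x = 37$ ($x = 182 - 145 = 37$)
$I{\left(f \right)} = 37 f + 74 f^{2}$ ($I{\left(f \right)} = 37 \left(f + \left(f + \left(f - f\right)\right) \left(f + f\right)\right) = 37 \left(f + \left(f + 0\right) 2 f\right) = 37 \left(f + f 2 f\right) = 37 \left(f + 2 f^{2}\right) = 37 f + 74 f^{2}$)
$\frac{\left(37576 + 149059\right) - 215846}{I{\left(-635 \right)}} = \frac{\left(37576 + 149059\right) - 215846}{37 \left(-635\right) \left(1 + 2 \left(-635\right)\right)} = \frac{186635 - 215846}{37 \left(-635\right) \left(1 - 1270\right)} = - \frac{29211}{37 \left(-635\right) \left(-1269\right)} = - \frac{29211}{29815155} = \left(-29211\right) \frac{1}{29815155} = - \frac{9737}{9938385}$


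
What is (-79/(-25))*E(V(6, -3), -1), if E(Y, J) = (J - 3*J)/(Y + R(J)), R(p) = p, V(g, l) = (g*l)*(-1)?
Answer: 158/425 ≈ 0.37176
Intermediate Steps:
V(g, l) = -g*l
E(Y, J) = -2*J/(J + Y) (E(Y, J) = (J - 3*J)/(Y + J) = (-2*J)/(J + Y) = -2*J/(J + Y))
(-79/(-25))*E(V(6, -3), -1) = (-79/(-25))*(-2*(-1)/(-1 - 1*6*(-3))) = (-79*(-1/25))*(-2*(-1)/(-1 + 18)) = 79*(-2*(-1)/17)/25 = 79*(-2*(-1)*1/17)/25 = (79/25)*(2/17) = 158/425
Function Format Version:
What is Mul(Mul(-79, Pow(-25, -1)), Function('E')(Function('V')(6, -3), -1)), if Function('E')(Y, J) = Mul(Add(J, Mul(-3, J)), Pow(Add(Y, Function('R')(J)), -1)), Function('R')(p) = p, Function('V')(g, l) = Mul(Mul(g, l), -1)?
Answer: Rational(158, 425) ≈ 0.37176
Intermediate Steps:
Function('V')(g, l) = Mul(-1, g, l)
Function('E')(Y, J) = Mul(-2, J, Pow(Add(J, Y), -1)) (Function('E')(Y, J) = Mul(Add(J, Mul(-3, J)), Pow(Add(Y, J), -1)) = Mul(Mul(-2, J), Pow(Add(J, Y), -1)) = Mul(-2, J, Pow(Add(J, Y), -1)))
Mul(Mul(-79, Pow(-25, -1)), Function('E')(Function('V')(6, -3), -1)) = Mul(Mul(-79, Pow(-25, -1)), Mul(-2, -1, Pow(Add(-1, Mul(-1, 6, -3)), -1))) = Mul(Mul(-79, Rational(-1, 25)), Mul(-2, -1, Pow(Add(-1, 18), -1))) = Mul(Rational(79, 25), Mul(-2, -1, Pow(17, -1))) = Mul(Rational(79, 25), Mul(-2, -1, Rational(1, 17))) = Mul(Rational(79, 25), Rational(2, 17)) = Rational(158, 425)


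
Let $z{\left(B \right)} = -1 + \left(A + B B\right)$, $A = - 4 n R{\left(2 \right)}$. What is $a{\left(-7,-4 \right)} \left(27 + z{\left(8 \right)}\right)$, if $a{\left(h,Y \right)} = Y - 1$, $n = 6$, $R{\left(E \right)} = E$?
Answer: $-210$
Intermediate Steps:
$A = -48$ ($A = \left(-4\right) 6 \cdot 2 = \left(-24\right) 2 = -48$)
$a{\left(h,Y \right)} = -1 + Y$
$z{\left(B \right)} = -49 + B^{2}$ ($z{\left(B \right)} = -1 + \left(-48 + B B\right) = -1 + \left(-48 + B^{2}\right) = -49 + B^{2}$)
$a{\left(-7,-4 \right)} \left(27 + z{\left(8 \right)}\right) = \left(-1 - 4\right) \left(27 - \left(49 - 8^{2}\right)\right) = - 5 \left(27 + \left(-49 + 64\right)\right) = - 5 \left(27 + 15\right) = \left(-5\right) 42 = -210$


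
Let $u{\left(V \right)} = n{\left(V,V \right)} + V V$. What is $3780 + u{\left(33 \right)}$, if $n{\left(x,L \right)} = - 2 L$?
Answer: $4803$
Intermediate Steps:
$u{\left(V \right)} = V^{2} - 2 V$ ($u{\left(V \right)} = - 2 V + V V = - 2 V + V^{2} = V^{2} - 2 V$)
$3780 + u{\left(33 \right)} = 3780 + 33 \left(-2 + 33\right) = 3780 + 33 \cdot 31 = 3780 + 1023 = 4803$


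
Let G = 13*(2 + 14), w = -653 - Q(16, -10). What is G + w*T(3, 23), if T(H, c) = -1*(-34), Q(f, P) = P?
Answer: -21654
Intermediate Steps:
T(H, c) = 34
w = -643 (w = -653 - 1*(-10) = -653 + 10 = -643)
G = 208 (G = 13*16 = 208)
G + w*T(3, 23) = 208 - 643*34 = 208 - 21862 = -21654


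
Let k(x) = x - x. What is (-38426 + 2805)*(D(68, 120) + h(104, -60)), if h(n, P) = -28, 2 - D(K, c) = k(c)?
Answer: 926146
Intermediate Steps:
k(x) = 0
D(K, c) = 2 (D(K, c) = 2 - 1*0 = 2 + 0 = 2)
(-38426 + 2805)*(D(68, 120) + h(104, -60)) = (-38426 + 2805)*(2 - 28) = -35621*(-26) = 926146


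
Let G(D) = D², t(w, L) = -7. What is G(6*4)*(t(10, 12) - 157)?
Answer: -94464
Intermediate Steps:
G(6*4)*(t(10, 12) - 157) = (6*4)²*(-7 - 157) = 24²*(-164) = 576*(-164) = -94464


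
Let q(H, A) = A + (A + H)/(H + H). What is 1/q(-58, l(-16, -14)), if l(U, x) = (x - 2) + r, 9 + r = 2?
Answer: -116/2587 ≈ -0.044840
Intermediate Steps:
r = -7 (r = -9 + 2 = -7)
l(U, x) = -9 + x (l(U, x) = (x - 2) - 7 = (-2 + x) - 7 = -9 + x)
q(H, A) = A + (A + H)/(2*H) (q(H, A) = A + (A + H)/((2*H)) = A + (A + H)*(1/(2*H)) = A + (A + H)/(2*H))
1/q(-58, l(-16, -14)) = 1/(1/2 + (-9 - 14) + (1/2)*(-9 - 14)/(-58)) = 1/(1/2 - 23 + (1/2)*(-23)*(-1/58)) = 1/(1/2 - 23 + 23/116) = 1/(-2587/116) = -116/2587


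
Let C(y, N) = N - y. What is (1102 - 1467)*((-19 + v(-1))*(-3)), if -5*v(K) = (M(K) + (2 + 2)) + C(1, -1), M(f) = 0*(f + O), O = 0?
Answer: -21243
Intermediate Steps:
M(f) = 0 (M(f) = 0*(f + 0) = 0*f = 0)
v(K) = -2/5 (v(K) = -((0 + (2 + 2)) + (-1 - 1*1))/5 = -((0 + 4) + (-1 - 1))/5 = -(4 - 2)/5 = -1/5*2 = -2/5)
(1102 - 1467)*((-19 + v(-1))*(-3)) = (1102 - 1467)*((-19 - 2/5)*(-3)) = -(-7081)*(-3) = -365*291/5 = -21243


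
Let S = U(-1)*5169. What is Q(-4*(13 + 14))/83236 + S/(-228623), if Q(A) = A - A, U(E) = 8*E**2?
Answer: -41352/228623 ≈ -0.18087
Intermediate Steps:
S = 41352 (S = (8*(-1)**2)*5169 = (8*1)*5169 = 8*5169 = 41352)
Q(A) = 0
Q(-4*(13 + 14))/83236 + S/(-228623) = 0/83236 + 41352/(-228623) = 0*(1/83236) + 41352*(-1/228623) = 0 - 41352/228623 = -41352/228623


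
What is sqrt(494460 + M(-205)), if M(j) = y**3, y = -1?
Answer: 7*sqrt(10091) ≈ 703.18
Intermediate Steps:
M(j) = -1 (M(j) = (-1)**3 = -1)
sqrt(494460 + M(-205)) = sqrt(494460 - 1) = sqrt(494459) = 7*sqrt(10091)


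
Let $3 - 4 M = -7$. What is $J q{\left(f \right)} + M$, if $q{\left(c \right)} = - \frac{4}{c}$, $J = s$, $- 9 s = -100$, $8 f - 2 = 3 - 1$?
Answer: $- \frac{1555}{18} \approx -86.389$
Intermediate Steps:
$M = \frac{5}{2}$ ($M = \frac{3}{4} - - \frac{7}{4} = \frac{3}{4} + \frac{7}{4} = \frac{5}{2} \approx 2.5$)
$f = \frac{1}{2}$ ($f = \frac{1}{4} + \frac{3 - 1}{8} = \frac{1}{4} + \frac{1}{8} \cdot 2 = \frac{1}{4} + \frac{1}{4} = \frac{1}{2} \approx 0.5$)
$s = \frac{100}{9}$ ($s = \left(- \frac{1}{9}\right) \left(-100\right) = \frac{100}{9} \approx 11.111$)
$J = \frac{100}{9} \approx 11.111$
$J q{\left(f \right)} + M = \frac{100 \left(- 4 \frac{1}{\frac{1}{2}}\right)}{9} + \frac{5}{2} = \frac{100 \left(\left(-4\right) 2\right)}{9} + \frac{5}{2} = \frac{100}{9} \left(-8\right) + \frac{5}{2} = - \frac{800}{9} + \frac{5}{2} = - \frac{1555}{18}$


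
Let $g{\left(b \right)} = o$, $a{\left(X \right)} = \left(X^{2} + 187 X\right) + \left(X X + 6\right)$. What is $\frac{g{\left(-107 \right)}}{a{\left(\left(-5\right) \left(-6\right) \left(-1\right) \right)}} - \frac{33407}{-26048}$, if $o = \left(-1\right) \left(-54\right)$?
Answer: $\frac{952073}{750656} \approx 1.2683$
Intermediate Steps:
$a{\left(X \right)} = 6 + 2 X^{2} + 187 X$ ($a{\left(X \right)} = \left(X^{2} + 187 X\right) + \left(X^{2} + 6\right) = \left(X^{2} + 187 X\right) + \left(6 + X^{2}\right) = 6 + 2 X^{2} + 187 X$)
$o = 54$
$g{\left(b \right)} = 54$
$\frac{g{\left(-107 \right)}}{a{\left(\left(-5\right) \left(-6\right) \left(-1\right) \right)}} - \frac{33407}{-26048} = \frac{54}{6 + 2 \left(\left(-5\right) \left(-6\right) \left(-1\right)\right)^{2} + 187 \left(-5\right) \left(-6\right) \left(-1\right)} - \frac{33407}{-26048} = \frac{54}{6 + 2 \left(30 \left(-1\right)\right)^{2} + 187 \cdot 30 \left(-1\right)} - - \frac{3037}{2368} = \frac{54}{6 + 2 \left(-30\right)^{2} + 187 \left(-30\right)} + \frac{3037}{2368} = \frac{54}{6 + 2 \cdot 900 - 5610} + \frac{3037}{2368} = \frac{54}{6 + 1800 - 5610} + \frac{3037}{2368} = \frac{54}{-3804} + \frac{3037}{2368} = 54 \left(- \frac{1}{3804}\right) + \frac{3037}{2368} = - \frac{9}{634} + \frac{3037}{2368} = \frac{952073}{750656}$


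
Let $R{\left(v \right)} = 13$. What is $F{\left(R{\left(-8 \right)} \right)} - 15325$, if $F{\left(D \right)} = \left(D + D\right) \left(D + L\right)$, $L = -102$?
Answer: $-17639$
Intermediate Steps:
$F{\left(D \right)} = 2 D \left(-102 + D\right)$ ($F{\left(D \right)} = \left(D + D\right) \left(D - 102\right) = 2 D \left(-102 + D\right)$)
$F{\left(R{\left(-8 \right)} \right)} - 15325 = 2 \cdot 13 \left(-102 + 13\right) - 15325 = 2 \cdot 13 \left(-89\right) - 15325 = -2314 - 15325 = -17639$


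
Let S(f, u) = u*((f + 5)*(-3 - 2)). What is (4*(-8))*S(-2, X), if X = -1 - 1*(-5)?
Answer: 1920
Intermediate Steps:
X = 4 (X = -1 + 5 = 4)
S(f, u) = u*(-25 - 5*f) (S(f, u) = u*((5 + f)*(-5)) = u*(-25 - 5*f))
(4*(-8))*S(-2, X) = (4*(-8))*(-5*4*(5 - 2)) = -(-160)*4*3 = -32*(-60) = 1920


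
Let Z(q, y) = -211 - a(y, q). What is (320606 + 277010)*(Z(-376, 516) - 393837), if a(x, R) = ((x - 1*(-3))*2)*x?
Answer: -555577300096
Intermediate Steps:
a(x, R) = x*(6 + 2*x) (a(x, R) = ((x + 3)*2)*x = ((3 + x)*2)*x = (6 + 2*x)*x = x*(6 + 2*x))
Z(q, y) = -211 - 2*y*(3 + y)
(320606 + 277010)*(Z(-376, 516) - 393837) = (320606 + 277010)*((-211 - 2*516*(3 + 516)) - 393837) = 597616*((-211 - 2*516*519) - 393837) = 597616*((-211 - 535608) - 393837) = 597616*(-535819 - 393837) = 597616*(-929656) = -555577300096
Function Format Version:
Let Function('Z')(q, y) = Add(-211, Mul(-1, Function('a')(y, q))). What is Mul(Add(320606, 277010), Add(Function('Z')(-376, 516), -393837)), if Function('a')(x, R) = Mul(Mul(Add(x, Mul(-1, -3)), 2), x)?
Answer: -555577300096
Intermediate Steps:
Function('a')(x, R) = Mul(x, Add(6, Mul(2, x))) (Function('a')(x, R) = Mul(Mul(Add(x, 3), 2), x) = Mul(Mul(Add(3, x), 2), x) = Mul(Add(6, Mul(2, x)), x) = Mul(x, Add(6, Mul(2, x))))
Function('Z')(q, y) = Add(-211, Mul(-2, y, Add(3, y))) (Function('Z')(q, y) = Add(-211, Mul(-1, Mul(2, y, Add(3, y)))) = Add(-211, Mul(-2, y, Add(3, y))))
Mul(Add(320606, 277010), Add(Function('Z')(-376, 516), -393837)) = Mul(Add(320606, 277010), Add(Add(-211, Mul(-2, 516, Add(3, 516))), -393837)) = Mul(597616, Add(Add(-211, Mul(-2, 516, 519)), -393837)) = Mul(597616, Add(Add(-211, -535608), -393837)) = Mul(597616, Add(-535819, -393837)) = Mul(597616, -929656) = -555577300096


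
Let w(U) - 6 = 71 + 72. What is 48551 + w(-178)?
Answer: 48700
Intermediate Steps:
w(U) = 149 (w(U) = 6 + (71 + 72) = 6 + 143 = 149)
48551 + w(-178) = 48551 + 149 = 48700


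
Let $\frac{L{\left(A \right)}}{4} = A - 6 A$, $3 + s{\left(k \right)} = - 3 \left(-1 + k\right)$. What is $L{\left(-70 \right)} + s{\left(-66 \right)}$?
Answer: $1598$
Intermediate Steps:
$s{\left(k \right)} = - 3 k$ ($s{\left(k \right)} = -3 - 3 \left(-1 + k\right) = -3 - \left(-3 + 3 k\right) = - 3 k$)
$L{\left(A \right)} = - 20 A$ ($L{\left(A \right)} = 4 \left(A - 6 A\right) = 4 \left(- 5 A\right) = - 20 A$)
$L{\left(-70 \right)} + s{\left(-66 \right)} = \left(-20\right) \left(-70\right) - -198 = 1400 + 198 = 1598$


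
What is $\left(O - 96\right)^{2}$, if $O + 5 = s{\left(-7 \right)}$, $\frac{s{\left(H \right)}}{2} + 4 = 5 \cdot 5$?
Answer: $3481$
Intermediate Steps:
$s{\left(H \right)} = 42$ ($s{\left(H \right)} = -8 + 2 \cdot 5 \cdot 5 = -8 + 2 \cdot 25 = -8 + 50 = 42$)
$O = 37$ ($O = -5 + 42 = 37$)
$\left(O - 96\right)^{2} = \left(37 - 96\right)^{2} = \left(-59\right)^{2} = 3481$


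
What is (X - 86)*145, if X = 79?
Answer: -1015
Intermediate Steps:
(X - 86)*145 = (79 - 86)*145 = -7*145 = -1015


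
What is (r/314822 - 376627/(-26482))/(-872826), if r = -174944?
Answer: -18989599731/1212808631312084 ≈ -1.5658e-5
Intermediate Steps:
(r/314822 - 376627/(-26482))/(-872826) = (-174944/314822 - 376627/(-26482))/(-872826) = (-174944*1/314822 - 376627*(-1/26482))*(-1/872826) = (-87472/157411 + 376627/26482)*(-1/872826) = (56968799193/4168558102)*(-1/872826) = -18989599731/1212808631312084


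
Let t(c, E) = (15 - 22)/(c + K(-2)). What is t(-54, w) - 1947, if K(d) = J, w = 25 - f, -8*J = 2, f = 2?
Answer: -60353/31 ≈ -1946.9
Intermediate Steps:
J = -¼ (J = -⅛*2 = -¼ ≈ -0.25000)
w = 23 (w = 25 - 1*2 = 25 - 2 = 23)
K(d) = -¼
t(c, E) = -7/(-¼ + c) (t(c, E) = (15 - 22)/(c - ¼) = -7/(-¼ + c))
t(-54, w) - 1947 = -28/(-1 + 4*(-54)) - 1947 = -28/(-1 - 216) - 1947 = -28/(-217) - 1947 = -28*(-1/217) - 1947 = 4/31 - 1947 = -60353/31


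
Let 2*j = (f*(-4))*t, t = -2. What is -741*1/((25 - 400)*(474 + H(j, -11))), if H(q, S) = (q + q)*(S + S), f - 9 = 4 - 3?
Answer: -247/160750 ≈ -0.0015365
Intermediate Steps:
f = 10 (f = 9 + (4 - 3) = 9 + 1 = 10)
j = 40 (j = ((10*(-4))*(-2))/2 = (-40*(-2))/2 = (½)*80 = 40)
H(q, S) = 4*S*q (H(q, S) = (2*q)*(2*S) = 4*S*q)
-741*1/((25 - 400)*(474 + H(j, -11))) = -741*1/((25 - 400)*(474 + 4*(-11)*40)) = -741*(-1/(375*(474 - 1760))) = -741/((-375*(-1286))) = -741/482250 = -741*1/482250 = -247/160750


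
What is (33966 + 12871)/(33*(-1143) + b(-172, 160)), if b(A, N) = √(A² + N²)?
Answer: -1766644803/1422667777 - 187348*√3449/1422667777 ≈ -1.2495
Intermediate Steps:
(33966 + 12871)/(33*(-1143) + b(-172, 160)) = (33966 + 12871)/(33*(-1143) + √((-172)² + 160²)) = 46837/(-37719 + √(29584 + 25600)) = 46837/(-37719 + √55184) = 46837/(-37719 + 4*√3449)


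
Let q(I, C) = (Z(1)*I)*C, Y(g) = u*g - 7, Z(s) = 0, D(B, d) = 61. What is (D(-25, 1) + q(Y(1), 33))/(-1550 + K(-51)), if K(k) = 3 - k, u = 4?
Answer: -61/1496 ≈ -0.040775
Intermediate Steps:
Y(g) = -7 + 4*g (Y(g) = 4*g - 7 = -7 + 4*g)
q(I, C) = 0 (q(I, C) = (0*I)*C = 0*C = 0)
(D(-25, 1) + q(Y(1), 33))/(-1550 + K(-51)) = (61 + 0)/(-1550 + (3 - 1*(-51))) = 61/(-1550 + (3 + 51)) = 61/(-1550 + 54) = 61/(-1496) = 61*(-1/1496) = -61/1496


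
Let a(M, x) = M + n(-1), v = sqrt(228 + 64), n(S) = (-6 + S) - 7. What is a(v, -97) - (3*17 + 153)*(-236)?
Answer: 48130 + 2*sqrt(73) ≈ 48147.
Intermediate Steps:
n(S) = -13 + S
v = 2*sqrt(73) (v = sqrt(292) = 2*sqrt(73) ≈ 17.088)
a(M, x) = -14 + M (a(M, x) = M + (-13 - 1) = M - 14 = -14 + M)
a(v, -97) - (3*17 + 153)*(-236) = (-14 + 2*sqrt(73)) - (3*17 + 153)*(-236) = (-14 + 2*sqrt(73)) - (51 + 153)*(-236) = (-14 + 2*sqrt(73)) - 204*(-236) = (-14 + 2*sqrt(73)) - 1*(-48144) = (-14 + 2*sqrt(73)) + 48144 = 48130 + 2*sqrt(73)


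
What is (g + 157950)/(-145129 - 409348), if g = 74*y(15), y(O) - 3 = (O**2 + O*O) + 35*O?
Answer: -230322/554477 ≈ -0.41539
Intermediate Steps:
y(O) = 3 + 2*O**2 + 35*O (y(O) = 3 + ((O**2 + O*O) + 35*O) = 3 + ((O**2 + O**2) + 35*O) = 3 + (2*O**2 + 35*O) = 3 + 2*O**2 + 35*O)
g = 72372 (g = 74*(3 + 2*15**2 + 35*15) = 74*(3 + 2*225 + 525) = 74*(3 + 450 + 525) = 74*978 = 72372)
(g + 157950)/(-145129 - 409348) = (72372 + 157950)/(-145129 - 409348) = 230322/(-554477) = 230322*(-1/554477) = -230322/554477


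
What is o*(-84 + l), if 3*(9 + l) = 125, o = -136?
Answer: 20944/3 ≈ 6981.3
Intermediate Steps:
l = 98/3 (l = -9 + (⅓)*125 = -9 + 125/3 = 98/3 ≈ 32.667)
o*(-84 + l) = -136*(-84 + 98/3) = -136*(-154/3) = 20944/3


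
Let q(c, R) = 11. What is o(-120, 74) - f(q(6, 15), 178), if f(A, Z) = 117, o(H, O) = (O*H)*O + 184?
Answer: -657053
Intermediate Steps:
o(H, O) = 184 + H*O² (o(H, O) = (H*O)*O + 184 = H*O² + 184 = 184 + H*O²)
o(-120, 74) - f(q(6, 15), 178) = (184 - 120*74²) - 1*117 = (184 - 120*5476) - 117 = (184 - 657120) - 117 = -656936 - 117 = -657053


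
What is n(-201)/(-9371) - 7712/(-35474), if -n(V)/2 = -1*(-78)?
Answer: 38901548/166213427 ≈ 0.23405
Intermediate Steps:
n(V) = -156 (n(V) = -(-2)*(-78) = -2*78 = -156)
n(-201)/(-9371) - 7712/(-35474) = -156/(-9371) - 7712/(-35474) = -156*(-1/9371) - 7712*(-1/35474) = 156/9371 + 3856/17737 = 38901548/166213427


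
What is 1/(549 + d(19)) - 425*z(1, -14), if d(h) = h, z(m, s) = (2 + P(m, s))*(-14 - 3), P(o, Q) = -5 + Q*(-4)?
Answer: 217501401/568 ≈ 3.8293e+5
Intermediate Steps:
P(o, Q) = -5 - 4*Q
z(m, s) = 51 + 68*s (z(m, s) = (2 + (-5 - 4*s))*(-14 - 3) = (-3 - 4*s)*(-17) = 51 + 68*s)
1/(549 + d(19)) - 425*z(1, -14) = 1/(549 + 19) - 425*(51 + 68*(-14)) = 1/568 - 425*(51 - 952) = 1/568 - 425*(-901) = 1/568 + 382925 = 217501401/568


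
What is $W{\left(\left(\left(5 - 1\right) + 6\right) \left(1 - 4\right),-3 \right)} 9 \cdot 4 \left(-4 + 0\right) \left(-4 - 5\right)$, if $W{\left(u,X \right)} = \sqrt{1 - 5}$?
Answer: $2592 i \approx 2592.0 i$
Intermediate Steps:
$W{\left(u,X \right)} = 2 i$ ($W{\left(u,X \right)} = \sqrt{-4} = 2 i$)
$W{\left(\left(\left(5 - 1\right) + 6\right) \left(1 - 4\right),-3 \right)} 9 \cdot 4 \left(-4 + 0\right) \left(-4 - 5\right) = 2 i 9 \cdot 4 \left(-4 + 0\right) \left(-4 - 5\right) = 18 i 4 \left(-4\right) \left(-9\right) = 18 i \left(\left(-16\right) \left(-9\right)\right) = 18 i 144 = 2592 i$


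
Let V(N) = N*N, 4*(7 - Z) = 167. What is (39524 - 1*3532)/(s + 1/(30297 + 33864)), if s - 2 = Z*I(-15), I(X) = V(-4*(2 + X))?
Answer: -2309282712/6028695881 ≈ -0.38305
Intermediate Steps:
Z = -139/4 (Z = 7 - ¼*167 = 7 - 167/4 = -139/4 ≈ -34.750)
V(N) = N²
I(X) = (-8 - 4*X)² (I(X) = (-4*(2 + X))² = (-8 - 4*X)²)
s = -93962 (s = 2 - 556*(2 - 15)² = 2 - 556*(-13)² = 2 - 556*169 = 2 - 139/4*2704 = 2 - 93964 = -93962)
(39524 - 1*3532)/(s + 1/(30297 + 33864)) = (39524 - 1*3532)/(-93962 + 1/(30297 + 33864)) = (39524 - 3532)/(-93962 + 1/64161) = 35992/(-93962 + 1/64161) = 35992/(-6028695881/64161) = 35992*(-64161/6028695881) = -2309282712/6028695881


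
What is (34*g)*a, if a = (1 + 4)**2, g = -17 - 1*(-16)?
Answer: -850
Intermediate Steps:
g = -1 (g = -17 + 16 = -1)
a = 25 (a = 5**2 = 25)
(34*g)*a = (34*(-1))*25 = -34*25 = -850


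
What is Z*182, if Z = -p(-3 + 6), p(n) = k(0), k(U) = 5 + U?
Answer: -910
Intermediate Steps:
p(n) = 5 (p(n) = 5 + 0 = 5)
Z = -5 (Z = -1*5 = -5)
Z*182 = -5*182 = -910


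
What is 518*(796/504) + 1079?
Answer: 17074/9 ≈ 1897.1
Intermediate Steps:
518*(796/504) + 1079 = 518*(796*(1/504)) + 1079 = 518*(199/126) + 1079 = 7363/9 + 1079 = 17074/9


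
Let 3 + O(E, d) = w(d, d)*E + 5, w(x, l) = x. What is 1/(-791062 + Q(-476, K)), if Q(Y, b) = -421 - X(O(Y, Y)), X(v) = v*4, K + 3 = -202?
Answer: -1/1697795 ≈ -5.8900e-7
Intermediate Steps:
K = -205 (K = -3 - 202 = -205)
O(E, d) = 2 + E*d (O(E, d) = -3 + (d*E + 5) = -3 + (E*d + 5) = -3 + (5 + E*d) = 2 + E*d)
X(v) = 4*v
Q(Y, b) = -429 - 4*Y² (Q(Y, b) = -421 - 4*(2 + Y*Y) = -421 - 4*(2 + Y²) = -421 - (8 + 4*Y²) = -421 + (-8 - 4*Y²) = -429 - 4*Y²)
1/(-791062 + Q(-476, K)) = 1/(-791062 + (-429 - 4*(-476)²)) = 1/(-791062 + (-429 - 4*226576)) = 1/(-791062 + (-429 - 906304)) = 1/(-791062 - 906733) = 1/(-1697795) = -1/1697795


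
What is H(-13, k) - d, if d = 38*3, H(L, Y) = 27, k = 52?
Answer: -87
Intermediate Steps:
d = 114
H(-13, k) - d = 27 - 1*114 = 27 - 114 = -87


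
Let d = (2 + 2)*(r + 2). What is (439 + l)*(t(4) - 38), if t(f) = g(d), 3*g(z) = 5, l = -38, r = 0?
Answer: -43709/3 ≈ -14570.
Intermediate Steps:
d = 8 (d = (2 + 2)*(0 + 2) = 4*2 = 8)
g(z) = 5/3 (g(z) = (1/3)*5 = 5/3)
t(f) = 5/3
(439 + l)*(t(4) - 38) = (439 - 38)*(5/3 - 38) = 401*(-109/3) = -43709/3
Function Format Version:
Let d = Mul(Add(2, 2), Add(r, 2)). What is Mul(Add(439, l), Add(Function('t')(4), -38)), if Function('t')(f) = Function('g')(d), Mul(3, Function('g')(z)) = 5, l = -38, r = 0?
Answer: Rational(-43709, 3) ≈ -14570.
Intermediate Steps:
d = 8 (d = Mul(Add(2, 2), Add(0, 2)) = Mul(4, 2) = 8)
Function('g')(z) = Rational(5, 3) (Function('g')(z) = Mul(Rational(1, 3), 5) = Rational(5, 3))
Function('t')(f) = Rational(5, 3)
Mul(Add(439, l), Add(Function('t')(4), -38)) = Mul(Add(439, -38), Add(Rational(5, 3), -38)) = Mul(401, Rational(-109, 3)) = Rational(-43709, 3)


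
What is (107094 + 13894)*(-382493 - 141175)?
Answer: -63357543984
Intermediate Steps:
(107094 + 13894)*(-382493 - 141175) = 120988*(-523668) = -63357543984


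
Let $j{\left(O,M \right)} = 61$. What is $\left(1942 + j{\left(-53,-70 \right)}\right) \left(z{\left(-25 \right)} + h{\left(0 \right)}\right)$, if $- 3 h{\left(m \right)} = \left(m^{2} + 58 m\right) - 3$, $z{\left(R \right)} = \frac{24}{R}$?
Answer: $\frac{2003}{25} \approx 80.12$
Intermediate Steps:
$h{\left(m \right)} = 1 - \frac{58 m}{3} - \frac{m^{2}}{3}$ ($h{\left(m \right)} = - \frac{\left(m^{2} + 58 m\right) - 3}{3} = - \frac{-3 + m^{2} + 58 m}{3} = 1 - \frac{58 m}{3} - \frac{m^{2}}{3}$)
$\left(1942 + j{\left(-53,-70 \right)}\right) \left(z{\left(-25 \right)} + h{\left(0 \right)}\right) = \left(1942 + 61\right) \left(\frac{24}{-25} - \left(-1 + \frac{0^{2}}{3}\right)\right) = 2003 \left(24 \left(- \frac{1}{25}\right) + \left(1 + 0 - 0\right)\right) = 2003 \left(- \frac{24}{25} + \left(1 + 0 + 0\right)\right) = 2003 \left(- \frac{24}{25} + 1\right) = 2003 \cdot \frac{1}{25} = \frac{2003}{25}$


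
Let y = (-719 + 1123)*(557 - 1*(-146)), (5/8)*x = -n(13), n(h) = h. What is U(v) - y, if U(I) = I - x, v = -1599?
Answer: -1427951/5 ≈ -2.8559e+5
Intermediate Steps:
x = -104/5 (x = 8*(-1*13)/5 = (8/5)*(-13) = -104/5 ≈ -20.800)
U(I) = 104/5 + I (U(I) = I - 1*(-104/5) = I + 104/5 = 104/5 + I)
y = 284012 (y = 404*(557 + 146) = 404*703 = 284012)
U(v) - y = (104/5 - 1599) - 1*284012 = -7891/5 - 284012 = -1427951/5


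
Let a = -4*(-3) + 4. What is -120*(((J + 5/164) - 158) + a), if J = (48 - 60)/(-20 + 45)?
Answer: 3504258/205 ≈ 17094.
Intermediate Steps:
J = -12/25 ≈ -0.48000
a = 16 (a = 12 + 4 = 16)
-120*(((J + 5/164) - 158) + a) = -120*(((-12/25 + 5/164) - 158) + 16) = -120*((-1843/4100 - 158) + 16) = -120*(-649643/4100 + 16) = -120*(-584043/4100) = 3504258/205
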